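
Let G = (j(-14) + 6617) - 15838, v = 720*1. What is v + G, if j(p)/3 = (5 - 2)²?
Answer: -8474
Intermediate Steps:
v = 720
j(p) = 27 (j(p) = 3*(5 - 2)² = 3*3² = 3*9 = 27)
G = -9194 (G = (27 + 6617) - 15838 = 6644 - 15838 = -9194)
v + G = 720 - 9194 = -8474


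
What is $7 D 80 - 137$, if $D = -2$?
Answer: $-1257$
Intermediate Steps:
$7 D 80 - 137 = 7 \left(-2\right) 80 - 137 = \left(-14\right) 80 - 137 = -1120 - 137 = -1257$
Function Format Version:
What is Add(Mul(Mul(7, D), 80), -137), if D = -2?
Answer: -1257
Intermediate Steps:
Add(Mul(Mul(7, D), 80), -137) = Add(Mul(Mul(7, -2), 80), -137) = Add(Mul(-14, 80), -137) = Add(-1120, -137) = -1257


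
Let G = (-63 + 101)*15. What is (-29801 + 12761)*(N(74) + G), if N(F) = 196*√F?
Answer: -9712800 - 3339840*√74 ≈ -3.8443e+7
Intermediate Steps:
G = 570 (G = 38*15 = 570)
(-29801 + 12761)*(N(74) + G) = (-29801 + 12761)*(196*√74 + 570) = -17040*(570 + 196*√74) = -9712800 - 3339840*√74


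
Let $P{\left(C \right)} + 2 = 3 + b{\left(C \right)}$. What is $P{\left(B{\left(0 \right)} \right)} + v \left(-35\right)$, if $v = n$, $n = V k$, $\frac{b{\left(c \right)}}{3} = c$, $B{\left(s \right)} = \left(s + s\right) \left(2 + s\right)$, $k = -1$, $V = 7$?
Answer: $246$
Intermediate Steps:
$B{\left(s \right)} = 2 s \left(2 + s\right)$
$b{\left(c \right)} = 3 c$
$n = -7$ ($n = 7 \left(-1\right) = -7$)
$v = -7$
$P{\left(C \right)} = 1 + 3 C$ ($P{\left(C \right)} = -2 + \left(3 + 3 C\right) = 1 + 3 C$)
$P{\left(B{\left(0 \right)} \right)} + v \left(-35\right) = \left(1 + 3 \cdot 2 \cdot 0 \left(2 + 0\right)\right) - -245 = \left(1 + 3 \cdot 2 \cdot 0 \cdot 2\right) + 245 = \left(1 + 3 \cdot 0\right) + 245 = \left(1 + 0\right) + 245 = 1 + 245 = 246$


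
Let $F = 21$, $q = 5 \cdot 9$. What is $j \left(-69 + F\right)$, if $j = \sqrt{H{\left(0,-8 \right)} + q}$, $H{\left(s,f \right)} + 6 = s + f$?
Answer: $- 48 \sqrt{31} \approx -267.25$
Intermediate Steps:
$q = 45$
$H{\left(s,f \right)} = -6 + f + s$ ($H{\left(s,f \right)} = -6 + \left(s + f\right) = -6 + \left(f + s\right) = -6 + f + s$)
$j = \sqrt{31}$ ($j = \sqrt{\left(-6 - 8 + 0\right) + 45} = \sqrt{-14 + 45} = \sqrt{31} \approx 5.5678$)
$j \left(-69 + F\right) = \sqrt{31} \left(-69 + 21\right) = \sqrt{31} \left(-48\right) = - 48 \sqrt{31}$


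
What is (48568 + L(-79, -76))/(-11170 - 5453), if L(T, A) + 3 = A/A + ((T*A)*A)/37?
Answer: -1340638/615051 ≈ -2.1797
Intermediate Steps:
L(T, A) = -2 + T*A²/37 (L(T, A) = -3 + (A/A + ((T*A)*A)/37) = -3 + (1 + ((A*T)*A)*(1/37)) = -3 + (1 + (T*A²)*(1/37)) = -3 + (1 + T*A²/37) = -2 + T*A²/37)
(48568 + L(-79, -76))/(-11170 - 5453) = (48568 + (-2 + (1/37)*(-79)*(-76)²))/(-11170 - 5453) = (48568 + (-2 + (1/37)*(-79)*5776))/(-16623) = (48568 + (-2 - 456304/37))*(-1/16623) = (48568 - 456378/37)*(-1/16623) = (1340638/37)*(-1/16623) = -1340638/615051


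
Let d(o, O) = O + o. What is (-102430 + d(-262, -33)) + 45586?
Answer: -57139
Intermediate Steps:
(-102430 + d(-262, -33)) + 45586 = (-102430 + (-33 - 262)) + 45586 = (-102430 - 295) + 45586 = -102725 + 45586 = -57139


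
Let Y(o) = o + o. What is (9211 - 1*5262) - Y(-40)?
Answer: 4029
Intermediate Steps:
Y(o) = 2*o
(9211 - 1*5262) - Y(-40) = (9211 - 1*5262) - 2*(-40) = (9211 - 5262) - 1*(-80) = 3949 + 80 = 4029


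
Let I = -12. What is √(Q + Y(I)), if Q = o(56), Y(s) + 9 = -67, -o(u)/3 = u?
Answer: 2*I*√61 ≈ 15.62*I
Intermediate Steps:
o(u) = -3*u
Y(s) = -76 (Y(s) = -9 - 67 = -76)
Q = -168 (Q = -3*56 = -168)
√(Q + Y(I)) = √(-168 - 76) = √(-244) = 2*I*√61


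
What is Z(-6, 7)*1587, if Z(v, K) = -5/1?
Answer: -7935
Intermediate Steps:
Z(v, K) = -5 (Z(v, K) = -5*1 = -5)
Z(-6, 7)*1587 = -5*1587 = -7935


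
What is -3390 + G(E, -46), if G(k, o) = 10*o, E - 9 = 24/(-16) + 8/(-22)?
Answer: -3850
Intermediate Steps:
E = 157/22 (E = 9 + (24/(-16) + 8/(-22)) = 9 + (24*(-1/16) + 8*(-1/22)) = 9 + (-3/2 - 4/11) = 9 - 41/22 = 157/22 ≈ 7.1364)
-3390 + G(E, -46) = -3390 + 10*(-46) = -3390 - 460 = -3850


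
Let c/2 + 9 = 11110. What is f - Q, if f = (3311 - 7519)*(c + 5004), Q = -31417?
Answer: -114451431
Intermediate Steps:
c = 22202 (c = -18 + 2*11110 = -18 + 22220 = 22202)
f = -114482848 (f = (3311 - 7519)*(22202 + 5004) = -4208*27206 = -114482848)
f - Q = -114482848 - 1*(-31417) = -114482848 + 31417 = -114451431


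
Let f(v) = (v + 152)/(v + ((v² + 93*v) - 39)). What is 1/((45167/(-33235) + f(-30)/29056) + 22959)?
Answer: 945879798720/21715168828066361 ≈ 4.3558e-5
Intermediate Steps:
f(v) = (152 + v)/(-39 + v² + 94*v) (f(v) = (152 + v)/(v + (-39 + v² + 93*v)) = (152 + v)/(-39 + v² + 94*v))
1/((45167/(-33235) + f(-30)/29056) + 22959) = 1/((45167/(-33235) + ((152 - 30)/(-39 + (-30)² + 94*(-30)))/29056) + 22959) = 1/((45167*(-1/33235) + (122/(-39 + 900 - 2820))*(1/29056)) + 22959) = 1/((-45167/33235 + (122/(-1959))*(1/29056)) + 22959) = 1/((-45167/33235 - 1/1959*122*(1/29056)) + 22959) = 1/((-45167/33235 - 122/1959*1/29056) + 22959) = 1/((-45167/33235 - 61/28460352) + 22959) = 1/(-1285470746119/945879798720 + 22959) = 1/(21715168828066361/945879798720) = 945879798720/21715168828066361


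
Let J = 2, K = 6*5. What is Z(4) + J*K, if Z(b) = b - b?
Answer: 60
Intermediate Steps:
K = 30
Z(b) = 0
Z(4) + J*K = 0 + 2*30 = 0 + 60 = 60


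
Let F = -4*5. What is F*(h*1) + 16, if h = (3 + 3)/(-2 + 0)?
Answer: 76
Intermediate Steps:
F = -20
h = -3 (h = 6/(-2) = 6*(-½) = -3)
F*(h*1) + 16 = -(-60) + 16 = -20*(-3) + 16 = 60 + 16 = 76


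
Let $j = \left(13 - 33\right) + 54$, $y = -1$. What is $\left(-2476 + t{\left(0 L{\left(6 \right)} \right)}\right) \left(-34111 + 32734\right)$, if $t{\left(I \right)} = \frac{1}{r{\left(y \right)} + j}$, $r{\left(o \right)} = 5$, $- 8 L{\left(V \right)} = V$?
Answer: $\frac{44322417}{13} \approx 3.4094 \cdot 10^{6}$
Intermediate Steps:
$L{\left(V \right)} = - \frac{V}{8}$
$j = 34$ ($j = -20 + 54 = 34$)
$t{\left(I \right)} = \frac{1}{39}$ ($t{\left(I \right)} = \frac{1}{5 + 34} = \frac{1}{39}$)
$\left(-2476 + t{\left(0 L{\left(6 \right)} \right)}\right) \left(-34111 + 32734\right) = \left(-2476 + \frac{1}{39}\right) \left(-34111 + 32734\right) = \left(- \frac{96563}{39}\right) \left(-1377\right) = \frac{44322417}{13}$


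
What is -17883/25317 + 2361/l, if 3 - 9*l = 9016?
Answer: -77682268/25353569 ≈ -3.0640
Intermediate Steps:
l = -9013/9 (l = 1/3 - 1/9*9016 = 1/3 - 9016/9 = -9013/9 ≈ -1001.4)
-17883/25317 + 2361/l = -17883/25317 + 2361/(-9013/9) = -17883*1/25317 + 2361*(-9/9013) = -1987/2813 - 21249/9013 = -77682268/25353569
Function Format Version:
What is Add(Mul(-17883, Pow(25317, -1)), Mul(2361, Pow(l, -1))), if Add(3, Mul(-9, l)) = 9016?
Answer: Rational(-77682268, 25353569) ≈ -3.0640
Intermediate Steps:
l = Rational(-9013, 9) (l = Add(Rational(1, 3), Mul(Rational(-1, 9), 9016)) = Add(Rational(1, 3), Rational(-9016, 9)) = Rational(-9013, 9) ≈ -1001.4)
Add(Mul(-17883, Pow(25317, -1)), Mul(2361, Pow(l, -1))) = Add(Mul(-17883, Pow(25317, -1)), Mul(2361, Pow(Rational(-9013, 9), -1))) = Add(Mul(-17883, Rational(1, 25317)), Mul(2361, Rational(-9, 9013))) = Add(Rational(-1987, 2813), Rational(-21249, 9013)) = Rational(-77682268, 25353569)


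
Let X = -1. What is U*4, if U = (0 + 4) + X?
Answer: 12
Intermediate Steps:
U = 3 (U = (0 + 4) - 1 = 4 - 1 = 3)
U*4 = 3*4 = 12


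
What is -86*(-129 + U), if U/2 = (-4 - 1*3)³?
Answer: 70090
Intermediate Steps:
U = -686 (U = 2*(-4 - 1*3)³ = 2*(-4 - 3)³ = 2*(-7)³ = 2*(-343) = -686)
-86*(-129 + U) = -86*(-129 - 686) = -86*(-815) = 70090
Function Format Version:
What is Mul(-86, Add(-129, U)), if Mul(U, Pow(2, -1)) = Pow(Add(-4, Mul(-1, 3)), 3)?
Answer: 70090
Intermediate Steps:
U = -686 (U = Mul(2, Pow(Add(-4, Mul(-1, 3)), 3)) = Mul(2, Pow(Add(-4, -3), 3)) = Mul(2, Pow(-7, 3)) = Mul(2, -343) = -686)
Mul(-86, Add(-129, U)) = Mul(-86, Add(-129, -686)) = Mul(-86, -815) = 70090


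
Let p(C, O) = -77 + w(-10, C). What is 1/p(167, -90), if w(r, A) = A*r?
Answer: -1/1747 ≈ -0.00057241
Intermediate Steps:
p(C, O) = -77 - 10*C (p(C, O) = -77 + C*(-10) = -77 - 10*C)
1/p(167, -90) = 1/(-77 - 10*167) = 1/(-77 - 1670) = 1/(-1747) = -1/1747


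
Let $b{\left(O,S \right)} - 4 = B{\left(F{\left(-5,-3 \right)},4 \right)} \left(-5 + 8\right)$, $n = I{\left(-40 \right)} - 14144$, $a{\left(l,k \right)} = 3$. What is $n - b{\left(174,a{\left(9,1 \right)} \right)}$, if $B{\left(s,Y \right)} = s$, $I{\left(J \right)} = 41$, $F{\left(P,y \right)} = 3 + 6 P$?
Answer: $-14026$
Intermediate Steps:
$n = -14103$ ($n = 41 - 14144 = -14103$)
$b{\left(O,S \right)} = -77$ ($b{\left(O,S \right)} = 4 + \left(3 + 6 \left(-5\right)\right) \left(-5 + 8\right) = 4 + \left(3 - 30\right) 3 = 4 - 81 = -77$)
$n - b{\left(174,a{\left(9,1 \right)} \right)} = -14103 - -77 = -14103 + 77 = -14026$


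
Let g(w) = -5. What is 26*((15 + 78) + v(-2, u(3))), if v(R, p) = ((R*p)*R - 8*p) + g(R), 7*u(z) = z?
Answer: 15704/7 ≈ 2243.4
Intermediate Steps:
u(z) = z/7
v(R, p) = -5 - 8*p + p*R² (v(R, p) = ((R*p)*R - 8*p) - 5 = (p*R² - 8*p) - 5 = (-8*p + p*R²) - 5 = -5 - 8*p + p*R²)
26*((15 + 78) + v(-2, u(3))) = 26*((15 + 78) + (-5 - 8*3/7 + ((⅐)*3)*(-2)²)) = 26*(93 + (-5 - 8*3/7 + (3/7)*4)) = 26*(93 + (-5 - 24/7 + 12/7)) = 26*(93 - 47/7) = 26*(604/7) = 15704/7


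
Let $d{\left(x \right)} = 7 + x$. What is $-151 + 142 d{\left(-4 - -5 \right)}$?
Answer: $985$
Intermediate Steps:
$-151 + 142 d{\left(-4 - -5 \right)} = -151 + 142 \left(7 - -1\right) = -151 + 142 \left(7 + \left(-4 + 5\right)\right) = -151 + 142 \left(7 + 1\right) = -151 + 142 \cdot 8 = -151 + 1136 = 985$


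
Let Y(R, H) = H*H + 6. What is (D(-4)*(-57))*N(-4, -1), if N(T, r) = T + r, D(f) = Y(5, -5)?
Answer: 8835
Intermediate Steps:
Y(R, H) = 6 + H**2 (Y(R, H) = H**2 + 6 = 6 + H**2)
D(f) = 31 (D(f) = 6 + (-5)**2 = 6 + 25 = 31)
(D(-4)*(-57))*N(-4, -1) = (31*(-57))*(-4 - 1) = -1767*(-5) = 8835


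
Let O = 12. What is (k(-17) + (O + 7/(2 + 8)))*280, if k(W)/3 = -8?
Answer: -3164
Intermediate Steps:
k(W) = -24 (k(W) = 3*(-8) = -24)
(k(-17) + (O + 7/(2 + 8)))*280 = (-24 + (12 + 7/(2 + 8)))*280 = (-24 + (12 + 7/10))*280 = (-24 + 127/10)*280 = -113/10*280 = -3164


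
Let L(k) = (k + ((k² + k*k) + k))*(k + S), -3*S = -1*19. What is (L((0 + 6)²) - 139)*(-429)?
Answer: -48321273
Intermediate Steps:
S = 19/3 (S = -(-1)*19/3 = -⅓*(-19) = 19/3 ≈ 6.3333)
L(k) = (19/3 + k)*(2*k + 2*k²) (L(k) = (k + ((k² + k*k) + k))*(k + 19/3) = (k + ((k² + k²) + k))*(19/3 + k) = (k + (2*k² + k))*(19/3 + k) = (k + (k + 2*k²))*(19/3 + k) = (2*k + 2*k²)*(19/3 + k) = (19/3 + k)*(2*k + 2*k²))
(L((0 + 6)²) - 139)*(-429) = (2*(0 + 6)²*(19 + 3*((0 + 6)²)² + 22*(0 + 6)²)/3 - 139)*(-429) = ((⅔)*6²*(19 + 3*(6²)² + 22*6²) - 139)*(-429) = ((⅔)*36*(19 + 3*36² + 22*36) - 139)*(-429) = ((⅔)*36*(19 + 3*1296 + 792) - 139)*(-429) = ((⅔)*36*(19 + 3888 + 792) - 139)*(-429) = ((⅔)*36*4699 - 139)*(-429) = (112776 - 139)*(-429) = 112637*(-429) = -48321273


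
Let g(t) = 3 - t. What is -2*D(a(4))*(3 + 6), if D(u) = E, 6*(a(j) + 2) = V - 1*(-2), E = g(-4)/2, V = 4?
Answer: -63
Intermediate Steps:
E = 7/2 (E = (3 - 1*(-4))/2 = (3 + 4)*(½) = 7*(½) = 7/2 ≈ 3.5000)
a(j) = -1 (a(j) = -2 + (4 - 1*(-2))/6 = -2 + (4 + 2)/6 = -2 + (⅙)*6 = -2 + 1 = -1)
D(u) = 7/2
-2*D(a(4))*(3 + 6) = -2*(7/2)*(3 + 6) = -7*9 = -1*63 = -63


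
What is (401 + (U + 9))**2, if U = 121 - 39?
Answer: 242064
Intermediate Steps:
U = 82
(401 + (U + 9))**2 = (401 + (82 + 9))**2 = (401 + 91)**2 = 492**2 = 242064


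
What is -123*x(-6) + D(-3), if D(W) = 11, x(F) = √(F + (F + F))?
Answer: 11 - 369*I*√2 ≈ 11.0 - 521.84*I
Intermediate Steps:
x(F) = √3*√F (x(F) = √(F + 2*F) = √(3*F) = √3*√F)
-123*x(-6) + D(-3) = -123*√3*√(-6) + 11 = -123*√3*I*√6 + 11 = -369*I*√2 + 11 = 11 - 369*I*√2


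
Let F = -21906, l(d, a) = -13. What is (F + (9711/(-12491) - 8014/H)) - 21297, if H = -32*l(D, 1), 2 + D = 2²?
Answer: -112298995309/2598128 ≈ -43223.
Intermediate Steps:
D = 2 (D = -2 + 2² = -2 + 4 = 2)
H = 416 (H = -32*(-13) = 416)
(F + (9711/(-12491) - 8014/H)) - 21297 = (-21906 + (9711/(-12491) - 8014/416)) - 21297 = (-21906 + (9711*(-1/12491) - 8014*1/416)) - 21297 = (-21906 + (-9711/12491 - 4007/208)) - 21297 = (-21906 - 52071325/2598128) - 21297 = -56966663293/2598128 - 21297 = -112298995309/2598128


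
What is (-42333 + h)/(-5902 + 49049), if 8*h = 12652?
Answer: -81503/86294 ≈ -0.94448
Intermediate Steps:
h = 3163/2 (h = (⅛)*12652 = 3163/2 ≈ 1581.5)
(-42333 + h)/(-5902 + 49049) = (-42333 + 3163/2)/(-5902 + 49049) = -81503/2/43147 = -81503/2*1/43147 = -81503/86294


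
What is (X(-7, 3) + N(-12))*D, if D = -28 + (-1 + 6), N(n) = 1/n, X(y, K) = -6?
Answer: 1679/12 ≈ 139.92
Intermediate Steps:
D = -23 (D = -28 + 5 = -23)
(X(-7, 3) + N(-12))*D = (-6 + 1/(-12))*(-23) = (-6 - 1/12)*(-23) = -73/12*(-23) = 1679/12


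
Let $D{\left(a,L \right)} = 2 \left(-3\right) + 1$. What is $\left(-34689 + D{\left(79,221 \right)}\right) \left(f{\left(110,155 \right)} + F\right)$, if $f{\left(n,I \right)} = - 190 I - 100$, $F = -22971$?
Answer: $1822163574$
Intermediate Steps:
$D{\left(a,L \right)} = -5$ ($D{\left(a,L \right)} = -6 + 1 = -5$)
$f{\left(n,I \right)} = -100 - 190 I$
$\left(-34689 + D{\left(79,221 \right)}\right) \left(f{\left(110,155 \right)} + F\right) = \left(-34689 - 5\right) \left(\left(-100 - 29450\right) - 22971\right) = - 34694 \left(\left(-100 - 29450\right) - 22971\right) = - 34694 \left(-29550 - 22971\right) = \left(-34694\right) \left(-52521\right) = 1822163574$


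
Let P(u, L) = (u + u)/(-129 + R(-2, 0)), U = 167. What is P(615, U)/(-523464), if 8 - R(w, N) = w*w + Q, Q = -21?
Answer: 205/9073376 ≈ 2.2594e-5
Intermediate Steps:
R(w, N) = 29 - w² (R(w, N) = 8 - (w*w - 21) = 8 - (w² - 21) = 8 - (-21 + w²) = 8 + (21 - w²) = 29 - w²)
P(u, L) = -u/52 (P(u, L) = (u + u)/(-129 + (29 - 1*(-2)²)) = (2*u)/(-129 + (29 - 1*4)) = (2*u)/(-129 + (29 - 4)) = (2*u)/(-129 + 25) = (2*u)/(-104) = (2*u)*(-1/104) = -u/52)
P(615, U)/(-523464) = -1/52*615/(-523464) = -615/52*(-1/523464) = 205/9073376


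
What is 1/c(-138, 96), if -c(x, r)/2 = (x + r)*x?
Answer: -1/11592 ≈ -8.6266e-5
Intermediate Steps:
c(x, r) = -2*x*(r + x) (c(x, r) = -2*(x + r)*x = -2*(r + x)*x = -2*x*(r + x))
1/c(-138, 96) = 1/(-2*(-138)*(96 - 138)) = 1/(-2*(-138)*(-42)) = 1/(-11592) = -1/11592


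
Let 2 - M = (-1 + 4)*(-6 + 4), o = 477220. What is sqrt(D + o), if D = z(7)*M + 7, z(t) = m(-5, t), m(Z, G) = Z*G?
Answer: sqrt(476947) ≈ 690.61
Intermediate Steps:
m(Z, G) = G*Z
z(t) = -5*t (z(t) = t*(-5) = -5*t)
M = 8 (M = 2 - (-1 + 4)*(-6 + 4) = 2 - 3*(-2) = 2 - 1*(-6) = 2 + 6 = 8)
D = -273 (D = -5*7*8 + 7 = -35*8 + 7 = -280 + 7 = -273)
sqrt(D + o) = sqrt(-273 + 477220) = sqrt(476947)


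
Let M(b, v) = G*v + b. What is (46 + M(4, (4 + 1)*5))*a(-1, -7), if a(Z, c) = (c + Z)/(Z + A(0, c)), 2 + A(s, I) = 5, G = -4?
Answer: 200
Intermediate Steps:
A(s, I) = 3 (A(s, I) = -2 + 5 = 3)
a(Z, c) = (Z + c)/(3 + Z) (a(Z, c) = (c + Z)/(Z + 3) = (Z + c)/(3 + Z))
M(b, v) = b - 4*v (M(b, v) = -4*v + b = b - 4*v)
(46 + M(4, (4 + 1)*5))*a(-1, -7) = (46 + (4 - 4*(4 + 1)*5))*((-1 - 7)/(3 - 1)) = (46 + (4 - 20*5))*(-8/2) = (46 + (4 - 4*25))*((1/2)*(-8)) = (46 + (4 - 100))*(-4) = (46 - 96)*(-4) = -50*(-4) = 200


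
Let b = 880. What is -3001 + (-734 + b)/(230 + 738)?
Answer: -1452411/484 ≈ -3000.8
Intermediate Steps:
-3001 + (-734 + b)/(230 + 738) = -3001 + (-734 + 880)/(230 + 738) = -3001 + 146/968 = -3001 + 146*(1/968) = -3001 + 73/484 = -1452411/484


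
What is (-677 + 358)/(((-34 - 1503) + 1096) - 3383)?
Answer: 319/3824 ≈ 0.083421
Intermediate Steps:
(-677 + 358)/(((-34 - 1503) + 1096) - 3383) = -319/((-1537 + 1096) - 3383) = -319/(-441 - 3383) = -319/(-3824) = -319*(-1/3824) = 319/3824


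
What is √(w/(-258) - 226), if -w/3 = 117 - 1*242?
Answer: I*√1682246/86 ≈ 15.082*I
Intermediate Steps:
w = 375 (w = -3*(117 - 1*242) = -3*(117 - 242) = -3*(-125) = 375)
√(w/(-258) - 226) = √(375/(-258) - 226) = √(375*(-1/258) - 226) = √(-125/86 - 226) = √(-19561/86) = I*√1682246/86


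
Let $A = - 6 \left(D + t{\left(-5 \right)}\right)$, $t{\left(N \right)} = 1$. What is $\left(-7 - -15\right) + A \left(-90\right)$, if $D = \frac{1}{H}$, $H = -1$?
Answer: $8$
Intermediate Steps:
$D = -1$ ($D = \frac{1}{-1} = -1$)
$A = 0$ ($A = - 6 \left(-1 + 1\right) = \left(-6\right) 0 = 0$)
$\left(-7 - -15\right) + A \left(-90\right) = \left(-7 - -15\right) + 0 \left(-90\right) = \left(-7 + 15\right) + 0 = 8 + 0 = 8$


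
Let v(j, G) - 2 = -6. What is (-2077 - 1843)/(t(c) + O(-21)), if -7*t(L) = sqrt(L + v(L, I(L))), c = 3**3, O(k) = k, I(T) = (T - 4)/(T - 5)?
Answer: 2016840/10793 - 13720*sqrt(23)/10793 ≈ 180.77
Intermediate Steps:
I(T) = (-4 + T)/(-5 + T)
v(j, G) = -4 (v(j, G) = 2 - 6 = -4)
c = 27
t(L) = -sqrt(-4 + L)/7 (t(L) = -sqrt(L - 4)/7 = -sqrt(-4 + L)/7)
(-2077 - 1843)/(t(c) + O(-21)) = (-2077 - 1843)/(-sqrt(-4 + 27)/7 - 21) = -3920/(-sqrt(23)/7 - 21) = -3920/(-21 - sqrt(23)/7)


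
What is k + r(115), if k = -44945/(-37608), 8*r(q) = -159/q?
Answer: 552652/540615 ≈ 1.0223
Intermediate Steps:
r(q) = -159/(8*q) (r(q) = (-159/q)/8 = -159/(8*q))
k = 44945/37608 (k = -44945*(-1/37608) = 44945/37608 ≈ 1.1951)
k + r(115) = 44945/37608 - 159/8/115 = 44945/37608 - 159/8*1/115 = 44945/37608 - 159/920 = 552652/540615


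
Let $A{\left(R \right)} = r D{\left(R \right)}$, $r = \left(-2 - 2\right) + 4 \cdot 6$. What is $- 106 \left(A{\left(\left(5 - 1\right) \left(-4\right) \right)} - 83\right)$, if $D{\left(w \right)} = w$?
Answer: $42718$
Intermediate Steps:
$r = 20$ ($r = -4 + 24 = 20$)
$A{\left(R \right)} = 20 R$
$- 106 \left(A{\left(\left(5 - 1\right) \left(-4\right) \right)} - 83\right) = - 106 \left(20 \left(5 - 1\right) \left(-4\right) - 83\right) = - 106 \left(20 \cdot 4 \left(-4\right) - 83\right) = - 106 \left(20 \left(-16\right) - 83\right) = - 106 \left(-320 - 83\right) = \left(-106\right) \left(-403\right) = 42718$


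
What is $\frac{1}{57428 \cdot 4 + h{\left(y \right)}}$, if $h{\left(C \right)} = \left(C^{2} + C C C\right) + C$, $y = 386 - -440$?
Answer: $\frac{1}{564472790} \approx 1.7716 \cdot 10^{-9}$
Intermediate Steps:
$y = 826$ ($y = 386 + 440 = 826$)
$h{\left(C \right)} = C + C^{2} + C^{3}$ ($h{\left(C \right)} = \left(C^{2} + C^{2} C\right) + C = \left(C^{2} + C^{3}\right) + C = C + C^{2} + C^{3}$)
$\frac{1}{57428 \cdot 4 + h{\left(y \right)}} = \frac{1}{57428 \cdot 4 + 826 \left(1 + 826 + 826^{2}\right)} = \frac{1}{229712 + 826 \left(1 + 826 + 682276\right)} = \frac{1}{229712 + 826 \cdot 683103} = \frac{1}{229712 + 564243078} = \frac{1}{564472790}$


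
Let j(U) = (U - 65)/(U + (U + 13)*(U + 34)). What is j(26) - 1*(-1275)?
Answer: 232047/182 ≈ 1275.0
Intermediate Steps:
j(U) = (-65 + U)/(U + (13 + U)*(34 + U))
j(26) - 1*(-1275) = (-65 + 26)/(442 + 26² + 48*26) - 1*(-1275) = -39/(442 + 676 + 1248) + 1275 = -39/2366 + 1275 = (1/2366)*(-39) + 1275 = -3/182 + 1275 = 232047/182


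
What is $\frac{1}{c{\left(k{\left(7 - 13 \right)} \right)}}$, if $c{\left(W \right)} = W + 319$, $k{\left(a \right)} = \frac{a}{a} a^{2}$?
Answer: $\frac{1}{355} \approx 0.0028169$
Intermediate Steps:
$k{\left(a \right)} = a^{2}$ ($k{\left(a \right)} = 1 a^{2} = a^{2}$)
$c{\left(W \right)} = 319 + W$
$\frac{1}{c{\left(k{\left(7 - 13 \right)} \right)}} = \frac{1}{319 + \left(7 - 13\right)^{2}} = \frac{1}{319 + \left(-6\right)^{2}} = \frac{1}{319 + 36} = \frac{1}{355}$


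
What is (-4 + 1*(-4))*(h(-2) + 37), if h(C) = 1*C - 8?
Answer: -216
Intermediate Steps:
h(C) = -8 + C (h(C) = C - 8 = -8 + C)
(-4 + 1*(-4))*(h(-2) + 37) = (-4 + 1*(-4))*((-8 - 2) + 37) = (-4 - 4)*(-10 + 37) = -8*27 = -216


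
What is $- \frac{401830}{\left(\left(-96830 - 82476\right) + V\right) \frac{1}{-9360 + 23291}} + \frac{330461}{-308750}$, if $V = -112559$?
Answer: $\frac{345650647827547}{18022663750} \approx 19179.0$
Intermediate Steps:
$- \frac{401830}{\left(\left(-96830 - 82476\right) + V\right) \frac{1}{-9360 + 23291}} + \frac{330461}{-308750} = - \frac{401830}{\left(\left(-96830 - 82476\right) - 112559\right) \frac{1}{-9360 + 23291}} + \frac{330461}{-308750} = - \frac{401830}{\left(\left(-96830 - 82476\right) - 112559\right) \frac{1}{13931}} + 330461 \left(- \frac{1}{308750}\right) = - \frac{401830}{\left(-179306 - 112559\right) \frac{1}{13931}} - \frac{330461}{308750} = - \frac{401830}{\left(-291865\right) \frac{1}{13931}} - \frac{330461}{308750} = - \frac{401830}{- \frac{291865}{13931}} - \frac{330461}{308750} = \left(-401830\right) \left(- \frac{13931}{291865}\right) - \frac{330461}{308750} = \frac{1119578746}{58373} - \frac{330461}{308750} = \frac{345650647827547}{18022663750}$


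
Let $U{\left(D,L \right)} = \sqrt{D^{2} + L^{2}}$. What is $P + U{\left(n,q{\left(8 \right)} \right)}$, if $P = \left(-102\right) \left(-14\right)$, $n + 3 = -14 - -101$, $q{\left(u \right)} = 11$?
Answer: $1428 + \sqrt{7177} \approx 1512.7$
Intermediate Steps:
$n = 84$ ($n = -3 - -87 = -3 + \left(-14 + 101\right) = -3 + 87 = 84$)
$P = 1428$
$P + U{\left(n,q{\left(8 \right)} \right)} = 1428 + \sqrt{84^{2} + 11^{2}} = 1428 + \sqrt{7056 + 121} = 1428 + \sqrt{7177}$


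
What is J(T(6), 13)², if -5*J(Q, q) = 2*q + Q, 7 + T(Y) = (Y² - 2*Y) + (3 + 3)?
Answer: 2401/25 ≈ 96.040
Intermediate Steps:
T(Y) = -1 + Y² - 2*Y (T(Y) = -7 + ((Y² - 2*Y) + (3 + 3)) = -7 + ((Y² - 2*Y) + 6) = -7 + (6 + Y² - 2*Y) = -1 + Y² - 2*Y)
J(Q, q) = -2*q/5 - Q/5 (J(Q, q) = -(2*q + Q)/5 = -(Q + 2*q)/5 = -2*q/5 - Q/5)
J(T(6), 13)² = (-⅖*13 - (-1 + 6² - 2*6)/5)² = (-26/5 - (-1 + 36 - 12)/5)² = (-26/5 - ⅕*23)² = (-26/5 - 23/5)² = (-49/5)² = 2401/25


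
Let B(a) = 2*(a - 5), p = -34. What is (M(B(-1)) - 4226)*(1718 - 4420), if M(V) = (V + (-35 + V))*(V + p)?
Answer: 4085424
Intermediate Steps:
B(a) = -10 + 2*a (B(a) = 2*(-5 + a) = -10 + 2*a)
M(V) = (-35 + 2*V)*(-34 + V) (M(V) = (V + (-35 + V))*(V - 34) = (-35 + 2*V)*(-34 + V))
(M(B(-1)) - 4226)*(1718 - 4420) = ((1190 - 103*(-10 + 2*(-1)) + 2*(-10 + 2*(-1))²) - 4226)*(1718 - 4420) = ((1190 - 103*(-10 - 2) + 2*(-10 - 2)²) - 4226)*(-2702) = ((1190 - 103*(-12) + 2*(-12)²) - 4226)*(-2702) = ((1190 + 1236 + 2*144) - 4226)*(-2702) = ((1190 + 1236 + 288) - 4226)*(-2702) = (2714 - 4226)*(-2702) = -1512*(-2702) = 4085424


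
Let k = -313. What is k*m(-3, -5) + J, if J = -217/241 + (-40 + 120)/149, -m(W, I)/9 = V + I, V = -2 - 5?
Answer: -1213880889/35909 ≈ -33804.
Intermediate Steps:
V = -7
m(W, I) = 63 - 9*I (m(W, I) = -9*(-7 + I) = 63 - 9*I)
J = -13053/35909 (J = -217*1/241 + 80*(1/149) = -217/241 + 80/149 = -13053/35909 ≈ -0.36350)
k*m(-3, -5) + J = -313*(63 - 9*(-5)) - 13053/35909 = -313*(63 + 45) - 13053/35909 = -313*108 - 13053/35909 = -33804 - 13053/35909 = -1213880889/35909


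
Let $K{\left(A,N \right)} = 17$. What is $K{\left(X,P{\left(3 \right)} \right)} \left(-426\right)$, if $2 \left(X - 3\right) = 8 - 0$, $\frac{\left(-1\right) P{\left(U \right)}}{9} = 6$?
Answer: $-7242$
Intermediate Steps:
$P{\left(U \right)} = -54$ ($P{\left(U \right)} = \left(-9\right) 6 = -54$)
$X = 7$ ($X = 3 + \frac{8 - 0}{2} = 3 + \frac{8 + 0}{2} = 3 + \frac{1}{2} \cdot 8 = 3 + 4 = 7$)
$K{\left(X,P{\left(3 \right)} \right)} \left(-426\right) = 17 \left(-426\right) = -7242$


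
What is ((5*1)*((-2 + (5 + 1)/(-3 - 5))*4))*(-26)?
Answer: 1430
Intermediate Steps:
((5*1)*((-2 + (5 + 1)/(-3 - 5))*4))*(-26) = (5*((-2 + 6/(-8))*4))*(-26) = (5*((-2 + 6*(-1/8))*4))*(-26) = (5*((-2 - 3/4)*4))*(-26) = (5*(-11/4*4))*(-26) = (5*(-11))*(-26) = -55*(-26) = 1430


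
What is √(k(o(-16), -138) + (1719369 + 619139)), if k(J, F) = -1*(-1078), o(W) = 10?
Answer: 3*√259954 ≈ 1529.6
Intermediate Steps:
k(J, F) = 1078
√(k(o(-16), -138) + (1719369 + 619139)) = √(1078 + (1719369 + 619139)) = √(1078 + 2338508) = √2339586 = 3*√259954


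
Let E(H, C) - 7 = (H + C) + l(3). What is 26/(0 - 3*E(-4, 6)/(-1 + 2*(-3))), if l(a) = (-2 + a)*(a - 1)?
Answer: 182/33 ≈ 5.5152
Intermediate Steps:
l(a) = (-1 + a)*(-2 + a) (l(a) = (-2 + a)*(-1 + a) = (-1 + a)*(-2 + a))
E(H, C) = 9 + C + H (E(H, C) = 7 + ((H + C) + (2 + 3**2 - 3*3)) = 7 + ((C + H) + (2 + 9 - 9)) = 7 + ((C + H) + 2) = 7 + (2 + C + H) = 9 + C + H)
26/(0 - 3*E(-4, 6)/(-1 + 2*(-3))) = 26/(0 - 3*(9 + 6 - 4)/(-1 + 2*(-3))) = 26/(0 - 33/(-1 - 6)) = 26/(0 - 33/(-7)) = 26/(0 - 33*(-1)/7) = 26/(0 - 3*(-11/7)) = 26/(0 + 33/7) = 26/(33/7) = 26*(7/33) = 182/33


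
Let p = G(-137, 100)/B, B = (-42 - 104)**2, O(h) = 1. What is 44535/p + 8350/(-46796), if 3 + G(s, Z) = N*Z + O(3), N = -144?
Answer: -11105985058115/168488998 ≈ -65915.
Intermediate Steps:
B = 21316 (B = (-146)**2 = 21316)
G(s, Z) = -2 - 144*Z (G(s, Z) = -3 + (-144*Z + 1) = -3 + (1 - 144*Z) = -2 - 144*Z)
p = -7201/10658 (p = (-2 - 144*100)/21316 = (-2 - 14400)*(1/21316) = -14402*1/21316 = -7201/10658 ≈ -0.67564)
44535/p + 8350/(-46796) = 44535/(-7201/10658) + 8350/(-46796) = 44535*(-10658/7201) + 8350*(-1/46796) = -474654030/7201 - 4175/23398 = -11105985058115/168488998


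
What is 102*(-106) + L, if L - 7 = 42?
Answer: -10763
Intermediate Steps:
L = 49 (L = 7 + 42 = 49)
102*(-106) + L = 102*(-106) + 49 = -10812 + 49 = -10763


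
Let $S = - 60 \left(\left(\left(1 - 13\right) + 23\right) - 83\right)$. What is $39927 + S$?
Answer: $44247$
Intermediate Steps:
$S = 4320$ ($S = - 60 \left(\left(-12 + 23\right) - 83\right) = - 60 \left(11 - 83\right) = \left(-60\right) \left(-72\right) = 4320$)
$39927 + S = 39927 + 4320 = 44247$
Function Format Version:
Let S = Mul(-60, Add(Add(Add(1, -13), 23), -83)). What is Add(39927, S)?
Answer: 44247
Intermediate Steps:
S = 4320 (S = Mul(-60, Add(Add(-12, 23), -83)) = Mul(-60, Add(11, -83)) = Mul(-60, -72) = 4320)
Add(39927, S) = Add(39927, 4320) = 44247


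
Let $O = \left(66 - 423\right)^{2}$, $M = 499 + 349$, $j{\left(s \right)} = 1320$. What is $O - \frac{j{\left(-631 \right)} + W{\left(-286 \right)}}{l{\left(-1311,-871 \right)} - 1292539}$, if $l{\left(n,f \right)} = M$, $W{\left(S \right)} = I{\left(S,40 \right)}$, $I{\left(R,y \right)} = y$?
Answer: $\frac{164624727619}{1291691} \approx 1.2745 \cdot 10^{5}$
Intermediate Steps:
$W{\left(S \right)} = 40$
$M = 848$
$l{\left(n,f \right)} = 848$
$O = 127449$ ($O = \left(-357\right)^{2} = 127449$)
$O - \frac{j{\left(-631 \right)} + W{\left(-286 \right)}}{l{\left(-1311,-871 \right)} - 1292539} = 127449 - \frac{1320 + 40}{848 - 1292539} = 127449 - \frac{1360}{-1291691} = 127449 - 1360 \left(- \frac{1}{1291691}\right) = 127449 - - \frac{1360}{1291691} = 127449 + \frac{1360}{1291691} = \frac{164624727619}{1291691}$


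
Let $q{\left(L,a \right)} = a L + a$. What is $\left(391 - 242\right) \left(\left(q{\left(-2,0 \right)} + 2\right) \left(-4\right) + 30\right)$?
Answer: $3278$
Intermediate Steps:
$q{\left(L,a \right)} = a + L a$ ($q{\left(L,a \right)} = L a + a = a + L a$)
$\left(391 - 242\right) \left(\left(q{\left(-2,0 \right)} + 2\right) \left(-4\right) + 30\right) = \left(391 - 242\right) \left(\left(0 \left(1 - 2\right) + 2\right) \left(-4\right) + 30\right) = 149 \left(\left(0 \left(-1\right) + 2\right) \left(-4\right) + 30\right) = 149 \left(\left(0 + 2\right) \left(-4\right) + 30\right) = 149 \left(2 \left(-4\right) + 30\right) = 149 \left(-8 + 30\right) = 149 \cdot 22 = 3278$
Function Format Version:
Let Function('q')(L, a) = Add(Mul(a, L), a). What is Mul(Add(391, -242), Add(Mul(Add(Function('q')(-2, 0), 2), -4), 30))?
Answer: 3278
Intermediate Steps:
Function('q')(L, a) = Add(a, Mul(L, a)) (Function('q')(L, a) = Add(Mul(L, a), a) = Add(a, Mul(L, a)))
Mul(Add(391, -242), Add(Mul(Add(Function('q')(-2, 0), 2), -4), 30)) = Mul(Add(391, -242), Add(Mul(Add(Mul(0, Add(1, -2)), 2), -4), 30)) = Mul(149, Add(Mul(Add(Mul(0, -1), 2), -4), 30)) = Mul(149, Add(Mul(Add(0, 2), -4), 30)) = Mul(149, Add(Mul(2, -4), 30)) = Mul(149, Add(-8, 30)) = Mul(149, 22) = 3278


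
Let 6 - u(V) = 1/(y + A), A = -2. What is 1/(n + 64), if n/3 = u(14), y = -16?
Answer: 6/493 ≈ 0.012170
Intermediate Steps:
u(V) = 109/18 (u(V) = 6 - 1/(-16 - 2) = 6 - 1/(-18) = 6 - 1*(-1/18) = 6 + 1/18 = 109/18)
n = 109/6 (n = 3*(109/18) = 109/6 ≈ 18.167)
1/(n + 64) = 1/(109/6 + 64) = 1/(493/6) = 6/493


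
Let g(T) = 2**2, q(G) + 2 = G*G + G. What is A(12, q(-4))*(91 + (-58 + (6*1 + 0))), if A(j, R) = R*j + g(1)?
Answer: 4836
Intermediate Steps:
q(G) = -2 + G + G**2 (q(G) = -2 + (G*G + G) = -2 + (G**2 + G) = -2 + (G + G**2) = -2 + G + G**2)
g(T) = 4
A(j, R) = 4 + R*j (A(j, R) = R*j + 4 = 4 + R*j)
A(12, q(-4))*(91 + (-58 + (6*1 + 0))) = (4 + (-2 - 4 + (-4)**2)*12)*(91 + (-58 + (6*1 + 0))) = (4 + (-2 - 4 + 16)*12)*(91 + (-58 + (6 + 0))) = (4 + 10*12)*(91 + (-58 + 6)) = (4 + 120)*(91 - 52) = 124*39 = 4836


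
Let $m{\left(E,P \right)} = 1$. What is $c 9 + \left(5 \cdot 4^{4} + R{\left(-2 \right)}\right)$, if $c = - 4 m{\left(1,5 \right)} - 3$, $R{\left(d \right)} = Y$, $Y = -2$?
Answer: $1215$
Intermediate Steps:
$R{\left(d \right)} = -2$
$c = -7$ ($c = \left(-4\right) 1 - 3 = -4 - 3 = -7$)
$c 9 + \left(5 \cdot 4^{4} + R{\left(-2 \right)}\right) = \left(-7\right) 9 - \left(2 - 5 \cdot 4^{4}\right) = -63 + \left(5 \cdot 256 - 2\right) = -63 + \left(1280 - 2\right) = -63 + 1278 = 1215$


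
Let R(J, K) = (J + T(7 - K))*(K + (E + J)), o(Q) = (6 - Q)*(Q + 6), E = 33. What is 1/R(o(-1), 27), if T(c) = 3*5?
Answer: 1/4750 ≈ 0.00021053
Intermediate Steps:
T(c) = 15
o(Q) = (6 + Q)*(6 - Q) (o(Q) = (6 - Q)*(6 + Q) = (6 + Q)*(6 - Q))
R(J, K) = (15 + J)*(33 + J + K) (R(J, K) = (J + 15)*(K + (33 + J)) = (15 + J)*(33 + J + K))
1/R(o(-1), 27) = 1/(495 + (36 - 1*(-1)²)² + 15*27 + 48*(36 - 1*(-1)²) + (36 - 1*(-1)²)*27) = 1/(495 + (36 - 1*1)² + 405 + 48*(36 - 1*1) + (36 - 1*1)*27) = 1/(495 + (36 - 1)² + 405 + 48*(36 - 1) + (36 - 1)*27) = 1/(495 + 35² + 405 + 48*35 + 35*27) = 1/(495 + 1225 + 405 + 1680 + 945) = 1/4750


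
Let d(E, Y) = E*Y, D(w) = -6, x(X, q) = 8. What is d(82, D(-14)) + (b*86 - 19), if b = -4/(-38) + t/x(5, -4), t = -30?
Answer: -31329/38 ≈ -824.45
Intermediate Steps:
b = -277/76 (b = -4/(-38) - 30/8 = -4*(-1/38) - 30*⅛ = 2/19 - 15/4 = -277/76 ≈ -3.6447)
d(82, D(-14)) + (b*86 - 19) = 82*(-6) + (-277/76*86 - 19) = -492 + (-11911/38 - 19) = -492 - 12633/38 = -31329/38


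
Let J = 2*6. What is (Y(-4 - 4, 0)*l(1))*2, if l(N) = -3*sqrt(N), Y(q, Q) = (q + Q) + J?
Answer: -24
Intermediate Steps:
J = 12
Y(q, Q) = 12 + Q + q (Y(q, Q) = (q + Q) + 12 = (Q + q) + 12 = 12 + Q + q)
(Y(-4 - 4, 0)*l(1))*2 = ((12 + 0 + (-4 - 4))*(-3*sqrt(1)))*2 = ((12 + 0 - 8)*(-3*1))*2 = (4*(-3))*2 = -12*2 = -24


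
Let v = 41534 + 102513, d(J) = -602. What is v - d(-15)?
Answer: 144649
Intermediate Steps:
v = 144047
v - d(-15) = 144047 - 1*(-602) = 144047 + 602 = 144649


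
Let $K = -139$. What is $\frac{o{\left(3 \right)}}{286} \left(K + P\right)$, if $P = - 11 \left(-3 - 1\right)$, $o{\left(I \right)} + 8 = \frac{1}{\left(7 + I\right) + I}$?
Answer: $\frac{9785}{3718} \approx 2.6318$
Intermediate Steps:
$o{\left(I \right)} = -8 + \frac{1}{7 + 2 I}$ ($o{\left(I \right)} = -8 + \frac{1}{\left(7 + I\right) + I} = -8 + \frac{1}{7 + 2 I}$)
$P = 44$ ($P = \left(-11\right) \left(-4\right) = 44$)
$\frac{o{\left(3 \right)}}{286} \left(K + P\right) = \frac{\frac{1}{7 + 2 \cdot 3} \left(-55 - 48\right)}{286} \left(-139 + 44\right) = \frac{-55 - 48}{7 + 6} \cdot \frac{1}{286} \left(-95\right) = \frac{1}{13} \left(-103\right) \frac{1}{286} \left(-95\right) = \left(- \frac{103}{13}\right) \frac{1}{286} \left(-95\right) = \left(- \frac{103}{3718}\right) \left(-95\right) = \frac{9785}{3718}$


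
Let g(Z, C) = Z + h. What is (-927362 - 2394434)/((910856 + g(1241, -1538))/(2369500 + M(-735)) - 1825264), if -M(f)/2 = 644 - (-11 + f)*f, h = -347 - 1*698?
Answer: 959122089856/527019350383 ≈ 1.8199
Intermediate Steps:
h = -1045 (h = -347 - 698 = -1045)
g(Z, C) = -1045 + Z (g(Z, C) = Z - 1045 = -1045 + Z)
M(f) = -1288 + 2*f*(-11 + f) (M(f) = -2*(644 - (-11 + f)*f) = -2*(644 - f*(-11 + f)) = -1288 + 2*f*(-11 + f))
(-927362 - 2394434)/((910856 + g(1241, -1538))/(2369500 + M(-735)) - 1825264) = (-927362 - 2394434)/((910856 + (-1045 + 1241))/(2369500 + (-1288 - 22*(-735) + 2*(-735)²)) - 1825264) = -3321796/((910856 + 196)/(2369500 + (-1288 + 16170 + 2*540225)) - 1825264) = -3321796/(911052/(2369500 + (-1288 + 16170 + 1080450)) - 1825264) = -3321796/(911052/(2369500 + 1095332) - 1825264) = -3321796/(911052/3464832 - 1825264) = -3321796/(911052*(1/3464832) - 1825264) = -3321796/(75921/288736 - 1825264) = -3321796/(-527019350383/288736) = -3321796*(-288736/527019350383) = 959122089856/527019350383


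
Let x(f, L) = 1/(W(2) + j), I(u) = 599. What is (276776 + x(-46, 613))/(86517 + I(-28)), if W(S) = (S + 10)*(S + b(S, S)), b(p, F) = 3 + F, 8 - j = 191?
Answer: 27400823/8624484 ≈ 3.1771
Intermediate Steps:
j = -183 (j = 8 - 1*191 = 8 - 191 = -183)
W(S) = (3 + 2*S)*(10 + S) (W(S) = (S + 10)*(S + (3 + S)) = (10 + S)*(3 + 2*S) = (3 + 2*S)*(10 + S))
x(f, L) = -1/99 (x(f, L) = 1/((30 + 2*2² + 23*2) - 183) = 1/((30 + 2*4 + 46) - 183) = 1/((30 + 8 + 46) - 183) = 1/(84 - 183) = 1/(-99) = -1/99)
(276776 + x(-46, 613))/(86517 + I(-28)) = (276776 - 1/99)/(86517 + 599) = (27400823/99)/87116 = (27400823/99)*(1/87116) = 27400823/8624484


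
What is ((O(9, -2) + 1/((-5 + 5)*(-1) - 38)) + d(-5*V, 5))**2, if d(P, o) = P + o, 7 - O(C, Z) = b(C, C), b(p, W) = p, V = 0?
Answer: 12769/1444 ≈ 8.8428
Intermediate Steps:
O(C, Z) = 7 - C
((O(9, -2) + 1/((-5 + 5)*(-1) - 38)) + d(-5*V, 5))**2 = (((7 - 1*9) + 1/((-5 + 5)*(-1) - 38)) + (-5*0 + 5))**2 = (((7 - 9) + 1/(0*(-1) - 38)) + (0 + 5))**2 = ((-2 + 1/(0 - 38)) + 5)**2 = ((-2 + 1/(-38)) + 5)**2 = ((-2 - 1/38) + 5)**2 = (-77/38 + 5)**2 = (113/38)**2 = 12769/1444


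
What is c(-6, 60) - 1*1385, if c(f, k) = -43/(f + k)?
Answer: -74833/54 ≈ -1385.8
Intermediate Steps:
c(-6, 60) - 1*1385 = -43/(-6 + 60) - 1*1385 = -43/54 - 1385 = -74833/54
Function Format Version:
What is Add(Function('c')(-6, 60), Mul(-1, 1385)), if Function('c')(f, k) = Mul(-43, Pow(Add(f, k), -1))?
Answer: Rational(-74833, 54) ≈ -1385.8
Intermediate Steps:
Add(Function('c')(-6, 60), Mul(-1, 1385)) = Add(Mul(-43, Pow(Add(-6, 60), -1)), Mul(-1, 1385)) = Add(Mul(-43, Pow(54, -1)), -1385) = Add(Mul(-43, Rational(1, 54)), -1385) = Add(Rational(-43, 54), -1385) = Rational(-74833, 54)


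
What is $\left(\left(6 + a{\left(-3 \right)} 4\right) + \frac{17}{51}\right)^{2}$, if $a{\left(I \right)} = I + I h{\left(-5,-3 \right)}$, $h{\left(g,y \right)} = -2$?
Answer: $\frac{3025}{9} \approx 336.11$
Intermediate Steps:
$a{\left(I \right)} = - I$ ($a{\left(I \right)} = I + I \left(-2\right) = I - 2 I = - I$)
$\left(\left(6 + a{\left(-3 \right)} 4\right) + \frac{17}{51}\right)^{2} = \left(\left(6 + \left(-1\right) \left(-3\right) 4\right) + \frac{17}{51}\right)^{2} = \left(\left(6 + 3 \cdot 4\right) + 17 \cdot \frac{1}{51}\right)^{2} = \left(\left(6 + 12\right) + \frac{1}{3}\right)^{2} = \left(18 + \frac{1}{3}\right)^{2} = \left(\frac{55}{3}\right)^{2} = \frac{3025}{9}$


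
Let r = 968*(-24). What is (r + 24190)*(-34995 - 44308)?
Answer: -75972274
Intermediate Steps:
r = -23232
(r + 24190)*(-34995 - 44308) = (-23232 + 24190)*(-34995 - 44308) = 958*(-79303) = -75972274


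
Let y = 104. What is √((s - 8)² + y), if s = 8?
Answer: 2*√26 ≈ 10.198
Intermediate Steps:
√((s - 8)² + y) = √((8 - 8)² + 104) = √(0² + 104) = √(0 + 104) = √104 = 2*√26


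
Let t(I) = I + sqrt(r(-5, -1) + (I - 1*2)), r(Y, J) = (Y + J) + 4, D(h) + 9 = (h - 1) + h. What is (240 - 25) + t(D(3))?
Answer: 211 + 2*I*sqrt(2) ≈ 211.0 + 2.8284*I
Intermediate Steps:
D(h) = -10 + 2*h (D(h) = -9 + ((h - 1) + h) = -9 + ((-1 + h) + h) = -9 + (-1 + 2*h) = -10 + 2*h)
r(Y, J) = 4 + J + Y (r(Y, J) = (J + Y) + 4 = 4 + J + Y)
t(I) = I + sqrt(-4 + I) (t(I) = I + sqrt((4 - 1 - 5) + (I - 1*2)) = I + sqrt(-2 + (I - 2)) = I + sqrt(-2 + (-2 + I)) = I + sqrt(-4 + I))
(240 - 25) + t(D(3)) = (240 - 25) + ((-10 + 2*3) + sqrt(-4 + (-10 + 2*3))) = 215 + ((-10 + 6) + sqrt(-4 + (-10 + 6))) = 215 + (-4 + sqrt(-4 - 4)) = 215 + (-4 + sqrt(-8)) = 215 + (-4 + 2*I*sqrt(2)) = 211 + 2*I*sqrt(2)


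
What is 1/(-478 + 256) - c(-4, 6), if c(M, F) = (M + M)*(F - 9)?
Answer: -5329/222 ≈ -24.005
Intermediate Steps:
c(M, F) = 2*M*(-9 + F) (c(M, F) = (2*M)*(-9 + F) = 2*M*(-9 + F))
1/(-478 + 256) - c(-4, 6) = 1/(-478 + 256) - 2*(-4)*(-9 + 6) = 1/(-222) - 2*(-4)*(-3) = -1/222 - 1*24 = -1/222 - 24 = -5329/222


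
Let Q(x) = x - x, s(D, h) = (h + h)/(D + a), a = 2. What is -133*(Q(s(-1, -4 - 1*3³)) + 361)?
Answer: -48013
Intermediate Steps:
s(D, h) = 2*h/(2 + D) (s(D, h) = (h + h)/(D + 2) = (2*h)/(2 + D) = 2*h/(2 + D))
Q(x) = 0
-133*(Q(s(-1, -4 - 1*3³)) + 361) = -133*(0 + 361) = -133*361 = -48013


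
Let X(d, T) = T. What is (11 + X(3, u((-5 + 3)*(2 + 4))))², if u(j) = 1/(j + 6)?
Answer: 4225/36 ≈ 117.36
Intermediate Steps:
u(j) = 1/(6 + j)
(11 + X(3, u((-5 + 3)*(2 + 4))))² = (11 + 1/(6 + (-5 + 3)*(2 + 4)))² = (11 + 1/(6 - 2*6))² = (11 + 1/(6 - 12))² = (11 + 1/(-6))² = (11 - ⅙)² = (65/6)² = 4225/36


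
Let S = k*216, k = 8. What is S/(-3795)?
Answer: -576/1265 ≈ -0.45534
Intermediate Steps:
S = 1728 (S = 8*216 = 1728)
S/(-3795) = 1728/(-3795) = 1728*(-1/3795) = -576/1265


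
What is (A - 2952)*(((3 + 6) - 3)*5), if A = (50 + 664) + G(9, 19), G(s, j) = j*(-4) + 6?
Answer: -69240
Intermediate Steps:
G(s, j) = 6 - 4*j (G(s, j) = -4*j + 6 = 6 - 4*j)
A = 644 (A = (50 + 664) + (6 - 4*19) = 714 + (6 - 76) = 714 - 70 = 644)
(A - 2952)*(((3 + 6) - 3)*5) = (644 - 2952)*(((3 + 6) - 3)*5) = -2308*(9 - 3)*5 = -13848*5 = -2308*30 = -69240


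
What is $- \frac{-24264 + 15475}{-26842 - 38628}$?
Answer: $- \frac{8789}{65470} \approx -0.13424$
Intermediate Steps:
$- \frac{-24264 + 15475}{-26842 - 38628} = - \frac{-8789}{-65470} = - \frac{\left(-8789\right) \left(-1\right)}{65470} = \left(-1\right) \frac{8789}{65470} = - \frac{8789}{65470}$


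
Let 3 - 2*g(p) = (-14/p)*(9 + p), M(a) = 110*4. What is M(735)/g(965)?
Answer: 849200/16531 ≈ 51.370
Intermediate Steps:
M(a) = 440
g(p) = 3/2 + 7*(9 + p)/p (g(p) = 3/2 - (-14/p)*(9 + p)/2 = 3/2 - (-7)*(9 + p)/p = 3/2 + 7*(9 + p)/p)
M(735)/g(965) = 440/(17/2 + 63/965) = 440/(16531/1930) = 440*(1930/16531) = 849200/16531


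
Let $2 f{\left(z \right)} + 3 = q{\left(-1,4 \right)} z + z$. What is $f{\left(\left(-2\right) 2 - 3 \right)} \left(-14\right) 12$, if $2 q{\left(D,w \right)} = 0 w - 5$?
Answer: $-630$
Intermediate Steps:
$q{\left(D,w \right)} = - \frac{5}{2}$ ($q{\left(D,w \right)} = \frac{0 w - 5}{2} = \frac{0 - 5}{2} = \frac{1}{2} \left(-5\right) = - \frac{5}{2}$)
$f{\left(z \right)} = - \frac{3}{2} - \frac{3 z}{4}$ ($f{\left(z \right)} = - \frac{3}{2} + \frac{- \frac{5 z}{2} + z}{2} = - \frac{3}{2} + \frac{\left(- \frac{3}{2}\right) z}{2} = - \frac{3}{2} - \frac{3 z}{4}$)
$f{\left(\left(-2\right) 2 - 3 \right)} \left(-14\right) 12 = \left(- \frac{3}{2} - \frac{3 \left(\left(-2\right) 2 - 3\right)}{4}\right) \left(-14\right) 12 = \left(- \frac{3}{2} - \frac{3 \left(-4 - 3\right)}{4}\right) \left(-14\right) 12 = \left(- \frac{3}{2} - - \frac{21}{4}\right) \left(-14\right) 12 = \left(- \frac{3}{2} + \frac{21}{4}\right) \left(-14\right) 12 = \frac{15}{4} \left(-14\right) 12 = \left(- \frac{105}{2}\right) 12 = -630$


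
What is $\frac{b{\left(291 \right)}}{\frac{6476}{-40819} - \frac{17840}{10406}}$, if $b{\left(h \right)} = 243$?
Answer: $- \frac{5734293939}{44200012} \approx -129.74$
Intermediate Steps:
$\frac{b{\left(291 \right)}}{\frac{6476}{-40819} - \frac{17840}{10406}} = \frac{243}{\frac{6476}{-40819} - \frac{17840}{10406}} = \frac{243}{6476 \left(- \frac{1}{40819}\right) - \frac{8920}{5203}} = \frac{243}{- \frac{6476}{40819} - \frac{8920}{5203}} = \frac{243}{- \frac{397800108}{212381257}} = 243 \left(- \frac{212381257}{397800108}\right) = - \frac{5734293939}{44200012}$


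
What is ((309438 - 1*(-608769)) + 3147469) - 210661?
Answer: 3855015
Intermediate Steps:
((309438 - 1*(-608769)) + 3147469) - 210661 = ((309438 + 608769) + 3147469) - 210661 = (918207 + 3147469) - 210661 = 4065676 - 210661 = 3855015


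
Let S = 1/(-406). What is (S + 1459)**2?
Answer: 350882076609/164836 ≈ 2.1287e+6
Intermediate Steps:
S = -1/406 ≈ -0.0024631
(S + 1459)**2 = (-1/406 + 1459)**2 = (592353/406)**2 = 350882076609/164836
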